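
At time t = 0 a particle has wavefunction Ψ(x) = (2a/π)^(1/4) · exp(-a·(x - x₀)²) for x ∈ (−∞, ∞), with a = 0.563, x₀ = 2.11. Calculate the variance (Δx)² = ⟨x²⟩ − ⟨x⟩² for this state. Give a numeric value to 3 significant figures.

Compute ⟨x⟩ and ⟨x²⟩ separately, then (Δx)² = ⟨x²⟩ − ⟨x⟩².
Gaussian moments (u = x − x₀): ∫u^(2j)·e^(−2au²) du = (2j−1)!!/(4a)^j · √(π/(2a)), odd powers integrate to 0; here √(π/(2a)) = 1.6703.
⟨x⟩ = 2.1100 and ⟨x²⟩ = 4.8961.
(Δx)² = 4.8961 − (2.1100)² = 0.44405.

0.444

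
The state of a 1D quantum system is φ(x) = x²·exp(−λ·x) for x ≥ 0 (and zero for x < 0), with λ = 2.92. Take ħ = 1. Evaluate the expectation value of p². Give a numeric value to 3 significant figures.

p² φ = −ħ² d²φ/dx²; ⟨p²⟩ = −ħ² ∫ φ*·φ'' dx / ∫|φ|² dx.
Differentiate x²·exp(−λ·x) with the product rule; every integrand then reduces to terms xʲ·e^(−2λx) on [0, ∞), with ∫₀^∞ xʲ·e^(−2λx) dx = j!/(2λ)^(j+1).
State is unnormalized: ∫|φ|² dx = 0.0035330, and ∫φ*·(−ħ² φ'') dx = 0.010041, so ⟨p²⟩ = 0.010041 / 0.0035330.
⟨p²⟩ = 2.8421.

2.84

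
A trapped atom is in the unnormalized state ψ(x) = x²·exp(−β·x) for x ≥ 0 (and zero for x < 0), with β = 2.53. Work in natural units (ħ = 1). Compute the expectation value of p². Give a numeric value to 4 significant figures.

p² ψ = −ħ² d²ψ/dx²; ⟨p²⟩ = −ħ² ∫ ψ*·ψ'' dx / ∫|ψ|² dx.
Differentiate x²·exp(−β·x) with the product rule; every integrand then reduces to terms xʲ·e^(−2βx) on [0, ∞), with ∫₀^∞ xʲ·e^(−2βx) dx = j!/(2β)^(j+1).
State is unnormalized: ∫|ψ|² dx = 0.0072353, and ∫ψ*·(−ħ² ψ'') dx = 0.015438, so ⟨p²⟩ = 0.015438 / 0.0072353.
⟨p²⟩ = 2.1336.

2.134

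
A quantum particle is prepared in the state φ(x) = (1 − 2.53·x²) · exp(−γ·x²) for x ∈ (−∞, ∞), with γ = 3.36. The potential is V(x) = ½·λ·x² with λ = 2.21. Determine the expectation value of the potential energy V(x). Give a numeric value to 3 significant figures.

⟨V⟩ = ∫ V(x)·|φ|² dx / ∫|φ|² dx.
Expand each integrand as polynomial × e^(−2γx²) and use ∫x^(2j)·e^(−2γx²) dx = (2j−1)!!/(4γ)^j · √(π/(2γ)), odd powers → 0; here √(π/(2γ)) = 0.68374.
State is unnormalized: ∫|φ|² dx = 0.49901, and ∫φ*·V(x)·φ dx = 0.022603, so ⟨V⟩ = 0.022603 / 0.49901.
⟨V⟩ = 0.045295.

0.0453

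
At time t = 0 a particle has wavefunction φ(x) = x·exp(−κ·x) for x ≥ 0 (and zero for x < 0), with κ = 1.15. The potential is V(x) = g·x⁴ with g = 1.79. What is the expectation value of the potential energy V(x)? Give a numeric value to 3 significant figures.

⟨V⟩ = ∫ V(x)·|φ|² dx / ∫|φ|² dx.
Every integrand reduces to terms xʲ·e^(−2κx) on [0, ∞); use ∫₀^∞ xʲ·e^(−2κx) dx = j!/(2κ)^(j+1).
State is unnormalized: ∫|φ|² dx = 0.16438, and ∫φ*·V(x)·φ dx = 3.7852, so ⟨V⟩ = 3.7852 / 0.16438.
⟨V⟩ = 23.027.

23.0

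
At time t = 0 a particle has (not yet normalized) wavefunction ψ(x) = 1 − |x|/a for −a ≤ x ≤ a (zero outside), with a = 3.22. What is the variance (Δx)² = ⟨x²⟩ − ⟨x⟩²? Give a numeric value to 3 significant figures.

Compute ⟨x⟩ and ⟨x²⟩ separately, then (Δx)² = ⟨x²⟩ − ⟨x⟩².
ψ is even, so ∫ over [−a, a] = 2∫₀ᵃ with ψ = 1 − x/a there: ∫₀ᵃ (1 − x/a)² dx = a/3, ∫₀ᵃ x²(1 − x/a)² dx = a³/30, ∫₀ᵃ x⁴(1 − x/a)² dx = a⁵/105.
Normalization: ∫|ψ|² dx = 2.1467.
⟨x⟩ = 0.0000 and ⟨x²⟩ = 1.0368.
(Δx)² = 1.0368 − (0.0000)² = 1.0368.

1.04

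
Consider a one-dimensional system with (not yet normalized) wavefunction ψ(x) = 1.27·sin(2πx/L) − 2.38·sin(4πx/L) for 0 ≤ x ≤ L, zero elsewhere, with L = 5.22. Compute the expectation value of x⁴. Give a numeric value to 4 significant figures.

⟨x⁴⟩ = ∫ x⁴·|ψ|² dx / ∫|ψ|² dx (integrals over the domain).
On 0 ≤ x ≤ L (j ≠ l): ∫sin²(jπx/L) dx = L/2, ∫sin(jπx/L)·sin(lπx/L) dx = 0; diagonal moments ∫x·sin²(jπx/L) dx = L²/4, ∫x²·sin²(jπx/L) dx = L³·(1/6 − 1/(4j²π²)); cross terms ∫x·sin(jπx/L)·sin(lπx/L) dx = 0 for j + l even and −4jlL²/(π²(j² − l²)²) for j + l odd, ∫x²·sin(jπx/L)·sin(lπx/L) dx = (−1)^(j+l)·4jlL³/(π²(j² − l²)²); higher powers the same way via product-to-sum and parts.
State is unnormalized: ∫|ψ|² dx = 18.994, and ∫ψ*·x⁴·ψ dx = 1798.6, so ⟨x⁴⟩ = 1798.6 / 18.994.
⟨x⁴⟩ = 94.692.

94.69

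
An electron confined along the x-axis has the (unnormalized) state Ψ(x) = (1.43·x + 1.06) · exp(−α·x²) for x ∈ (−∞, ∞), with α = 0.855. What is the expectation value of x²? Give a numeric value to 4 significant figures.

⟨x²⟩ = ∫ x²·|Ψ|² dx / ∫|Ψ|² dx (integrals over the domain).
Expand each integrand as polynomial × e^(−2αx²) and use ∫x^(2j)·e^(−2αx²) dx = (2j−1)!!/(4α)^j · √(π/(2α)), odd powers → 0; here √(π/(2α)) = 1.3554.
State is unnormalized: ∫|Ψ|² dx = 2.3334, and ∫Ψ*·x²·Ψ dx = 1.1562, so ⟨x²⟩ = 1.1562 / 2.3334.
⟨x²⟩ = 0.49551.

0.4955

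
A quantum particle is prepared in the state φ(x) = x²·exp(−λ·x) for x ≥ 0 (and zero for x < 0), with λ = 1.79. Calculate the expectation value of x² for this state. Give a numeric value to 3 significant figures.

⟨x²⟩ = ∫ x²·|φ|² dx / ∫|φ|² dx (integrals over the domain).
Every integrand reduces to terms xʲ·e^(−2λx) on [0, ∞); use ∫₀^∞ xʲ·e^(−2λx) dx = j!/(2λ)^(j+1).
State is unnormalized: ∫|φ|² dx = 0.040813, and ∫φ*·x²·φ dx = 0.095533, so ⟨x²⟩ = 0.095533 / 0.040813.
⟨x²⟩ = 2.3408.

2.34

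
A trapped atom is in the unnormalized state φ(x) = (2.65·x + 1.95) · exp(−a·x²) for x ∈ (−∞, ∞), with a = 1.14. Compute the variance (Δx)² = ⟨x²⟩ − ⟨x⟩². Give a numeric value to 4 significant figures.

0.1658

Compute ⟨x⟩ and ⟨x²⟩ separately, then (Δx)² = ⟨x²⟩ − ⟨x⟩².
Expand each integrand as polynomial × e^(−2ax²) and use ∫x^(2j)·e^(−2ax²) dx = (2j−1)!!/(4a)^j · √(π/(2a)), odd powers → 0; here √(π/(2a)) = 1.1738.
Normalization: ∫|φ|² dx = 6.2712.
⟨x⟩ = 0.42423 and ⟨x²⟩ = 0.34573.
(Δx)² = 0.34573 − (0.42423)² = 0.16576.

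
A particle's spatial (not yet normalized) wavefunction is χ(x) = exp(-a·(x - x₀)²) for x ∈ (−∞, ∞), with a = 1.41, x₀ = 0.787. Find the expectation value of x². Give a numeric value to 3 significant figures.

0.797

⟨x²⟩ = ∫ x²·|χ|² dx / ∫|χ|² dx (integrals over the domain).
Gaussian moments (u = x − x₀): ∫u^(2j)·e^(−2au²) du = (2j−1)!!/(4a)^j · √(π/(2a)), odd powers integrate to 0; here √(π/(2a)) = 1.0555.
State is unnormalized: ∫|χ|² dx = 1.0555, and ∫χ*·x²·χ dx = 0.84087, so ⟨x²⟩ = 0.84087 / 1.0555.
⟨x²⟩ = 0.79667.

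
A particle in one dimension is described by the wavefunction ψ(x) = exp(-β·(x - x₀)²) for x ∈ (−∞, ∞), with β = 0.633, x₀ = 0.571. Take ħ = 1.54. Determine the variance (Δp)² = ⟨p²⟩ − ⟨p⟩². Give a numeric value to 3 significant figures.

Compute ⟨p⟩ and ⟨p²⟩ separately; (Δp)² = ⟨p²⟩ − ⟨p⟩².
Gaussian moments (u = x − x₀): ∫u^(2j)·e^(−2βu²) du = (2j−1)!!/(4β)^j · √(π/(2β)), odd powers integrate to 0; here √(π/(2β)) = 1.5753. Derivatives: d/dx e^(−βu²) = −2βu·e^(−βu²), d²/dx² e^(−βu²) = (4β²u² − 2β)·e^(−βu²).
Normalization: ∫|ψ|² dx = 1.5753.
⟨p⟩ = 0.0000 and ⟨p²⟩ = 1.5012.
(Δp)² = 1.5012 − (0.0000)² = 1.5012.

1.50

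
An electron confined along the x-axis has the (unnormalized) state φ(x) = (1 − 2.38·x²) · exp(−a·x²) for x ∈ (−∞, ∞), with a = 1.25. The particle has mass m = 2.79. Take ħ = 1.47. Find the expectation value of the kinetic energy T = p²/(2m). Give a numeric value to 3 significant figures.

T = −(ħ²/2m) d²/dx², so ⟨T⟩ = −(ħ²/2m) ∫ φ*·φ'' dx / ∫|φ|² dx; with m = 2.79.
Expand each integrand as polynomial × e^(−2ax²) and use ∫x^(2j)·e^(−2ax²) dx = (2j−1)!!/(4a)^j · √(π/(2a)), odd powers → 0; here √(π/(2a)) = 1.1210. Differentiate with the product rule, d/dx e^(−ax²) = −2ax·e^(−ax²).
State is unnormalized: ∫|φ|² dx = 0.81578, and ∫φ*·(−ħ²/2m · φ'') dx = 1.9199, so ⟨T⟩ = 1.9199 / 0.81578.
⟨T⟩ = 2.3534.

2.35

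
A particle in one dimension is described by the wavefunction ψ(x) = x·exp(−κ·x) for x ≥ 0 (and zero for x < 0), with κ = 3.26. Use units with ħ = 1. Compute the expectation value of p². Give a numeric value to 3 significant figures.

10.6

p² ψ = −ħ² d²ψ/dx²; ⟨p²⟩ = −ħ² ∫ ψ*·ψ'' dx / ∫|ψ|² dx.
Differentiate x·exp(−κ·x) with the product rule; every integrand then reduces to terms xʲ·e^(−2κx) on [0, ∞), with ∫₀^∞ xʲ·e^(−2κx) dx = j!/(2κ)^(j+1).
State is unnormalized: ∫|ψ|² dx = 0.0072158, and ∫ψ*·(−ħ² ψ'') dx = 0.076687, so ⟨p²⟩ = 0.076687 / 0.0072158.
⟨p²⟩ = 10.628.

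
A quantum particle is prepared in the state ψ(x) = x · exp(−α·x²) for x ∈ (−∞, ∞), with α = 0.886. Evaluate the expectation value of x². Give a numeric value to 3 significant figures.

⟨x²⟩ = ∫ x²·|ψ|² dx / ∫|ψ|² dx (integrals over the domain).
Expand each integrand as polynomial × e^(−2αx²) and use ∫x^(2j)·e^(−2αx²) dx = (2j−1)!!/(4α)^j · √(π/(2α)), odd powers → 0; here √(π/(2α)) = 1.3315.
State is unnormalized: ∫|ψ|² dx = 0.37571, and ∫ψ*·x²·ψ dx = 0.31804, so ⟨x²⟩ = 0.31804 / 0.37571.
⟨x²⟩ = 0.84650.

0.847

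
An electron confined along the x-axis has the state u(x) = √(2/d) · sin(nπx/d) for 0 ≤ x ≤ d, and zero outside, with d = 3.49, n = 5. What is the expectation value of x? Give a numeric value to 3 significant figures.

1.75

⟨x⟩ = ∫ x·|u|² dx (integrals over the domain).
With sin²θ = (1 − cos2θ)/2 on 0 ≤ x ≤ d: ∫sin²(nπx/d) dx = d/2, ∫x·sin²(nπx/d) dx = d²/4, ∫x²·sin²(nπx/d) dx = d³·(1/6 − 1/(4n²π²)); higher powers xᵏ the same way, integrating xᵏ·cos(2nπx/d) by parts.
⟨x⟩ = 1.7450.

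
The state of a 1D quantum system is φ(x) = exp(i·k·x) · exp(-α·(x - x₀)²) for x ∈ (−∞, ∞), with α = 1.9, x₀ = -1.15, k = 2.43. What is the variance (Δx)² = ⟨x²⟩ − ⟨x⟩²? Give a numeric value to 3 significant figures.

0.132

Compute ⟨x⟩ and ⟨x²⟩ separately, then (Δx)² = ⟨x²⟩ − ⟨x⟩².
Gaussian moments (u = x − x₀): ∫u^(2j)·e^(−2αu²) du = (2j−1)!!/(4α)^j · √(π/(2α)), odd powers integrate to 0; here √(π/(2α)) = 0.90925.
Normalization: ∫|φ|² dx = 0.90925.
⟨x⟩ = -1.1500 and ⟨x²⟩ = 1.4541.
(Δx)² = 1.4541 − (-1.1500)² = 0.13158.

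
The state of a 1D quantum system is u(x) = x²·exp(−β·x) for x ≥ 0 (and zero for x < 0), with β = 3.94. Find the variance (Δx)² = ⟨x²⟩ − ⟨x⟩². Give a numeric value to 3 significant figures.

0.0805

Compute ⟨x⟩ and ⟨x²⟩ separately, then (Δx)² = ⟨x²⟩ − ⟨x⟩².
Every integrand reduces to terms xʲ·e^(−2βx) on [0, ∞); use ∫₀^∞ xʲ·e^(−2βx) dx = j!/(2β)^(j+1).
Normalization: ∫|u|² dx = 0.00078991.
⟨x⟩ = 0.63452 and ⟨x²⟩ = 0.48314.
(Δx)² = 0.48314 − (0.63452)² = 0.080523.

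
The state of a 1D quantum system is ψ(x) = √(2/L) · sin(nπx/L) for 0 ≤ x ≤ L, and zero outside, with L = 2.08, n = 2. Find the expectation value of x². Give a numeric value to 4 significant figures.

1.387

⟨x²⟩ = ∫ x²·|ψ|² dx (integrals over the domain).
With sin²θ = (1 − cos2θ)/2 on 0 ≤ x ≤ L: ∫sin²(nπx/L) dx = L/2, ∫x·sin²(nπx/L) dx = L²/4, ∫x²·sin²(nπx/L) dx = L³·(1/6 − 1/(4n²π²)); higher powers xᵏ the same way, integrating xᵏ·cos(2nπx/L) by parts.
⟨x²⟩ = 1.3873.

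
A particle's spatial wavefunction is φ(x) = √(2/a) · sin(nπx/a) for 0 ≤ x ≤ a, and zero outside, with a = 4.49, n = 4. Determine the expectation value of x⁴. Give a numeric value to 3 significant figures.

⟨x⁴⟩ = ∫ x⁴·|φ|² dx (integrals over the domain).
With sin²θ = (1 − cos2θ)/2 on 0 ≤ x ≤ a: ∫sin²(nπx/a) dx = a/2, ∫x·sin²(nπx/a) dx = a²/4, ∫x²·sin²(nπx/a) dx = a³·(1/6 − 1/(4n²π²)); higher powers xᵏ the same way, integrating xᵏ·cos(2nπx/a) by parts.
⟨x⁴⟩ = 78.737.

78.7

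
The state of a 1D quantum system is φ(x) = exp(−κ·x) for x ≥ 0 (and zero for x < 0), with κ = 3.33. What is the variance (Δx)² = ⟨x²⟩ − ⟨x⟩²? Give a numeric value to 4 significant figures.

0.02255

Compute ⟨x⟩ and ⟨x²⟩ separately, then (Δx)² = ⟨x²⟩ − ⟨x⟩².
Every integrand reduces to terms xʲ·e^(−2κx) on [0, ∞); use ∫₀^∞ xʲ·e^(−2κx) dx = j!/(2κ)^(j+1).
Normalization: ∫|φ|² dx = 0.15015.
⟨x⟩ = 0.15015 and ⟨x²⟩ = 0.045090.
(Δx)² = 0.045090 − (0.15015)² = 0.022545.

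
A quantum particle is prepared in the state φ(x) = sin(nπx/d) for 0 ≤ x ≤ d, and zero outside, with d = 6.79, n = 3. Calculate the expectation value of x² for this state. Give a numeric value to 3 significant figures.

⟨x²⟩ = ∫ x²·|φ|² dx / ∫|φ|² dx (integrals over the domain).
With sin²θ = (1 − cos2θ)/2 on 0 ≤ x ≤ d: ∫sin²(nπx/d) dx = d/2, ∫x·sin²(nπx/d) dx = d²/4, ∫x²·sin²(nπx/d) dx = d³·(1/6 − 1/(4n²π²)); higher powers xᵏ the same way, integrating xᵏ·cos(2nπx/d) by parts.
State is unnormalized: ∫|φ|² dx = 3.3950, and ∫φ*·x²·φ dx = 51.293, so ⟨x²⟩ = 51.293 / 3.3950.
⟨x²⟩ = 15.109.

15.1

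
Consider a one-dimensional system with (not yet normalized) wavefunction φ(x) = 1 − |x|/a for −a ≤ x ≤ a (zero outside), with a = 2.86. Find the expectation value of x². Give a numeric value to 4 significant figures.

0.8180

⟨x²⟩ = ∫ x²·|φ|² dx / ∫|φ|² dx (integrals over the domain).
φ is even, so ∫ over [−a, a] = 2∫₀ᵃ with φ = 1 − x/a there: ∫₀ᵃ (1 − x/a)² dx = a/3, ∫₀ᵃ x²(1 − x/a)² dx = a³/30, ∫₀ᵃ x⁴(1 − x/a)² dx = a⁵/105.
State is unnormalized: ∫|φ|² dx = 1.9067, and ∫φ*·x²·φ dx = 1.5596, so ⟨x²⟩ = 1.5596 / 1.9067.
⟨x²⟩ = 0.81796.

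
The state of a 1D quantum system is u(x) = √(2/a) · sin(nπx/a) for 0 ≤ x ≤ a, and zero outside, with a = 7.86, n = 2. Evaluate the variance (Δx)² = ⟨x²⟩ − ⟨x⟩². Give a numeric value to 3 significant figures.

Compute ⟨x⟩ and ⟨x²⟩ separately, then (Δx)² = ⟨x²⟩ − ⟨x⟩².
With sin²θ = (1 − cos2θ)/2 on 0 ≤ x ≤ a: ∫sin²(nπx/a) dx = a/2, ∫x·sin²(nπx/a) dx = a²/4, ∫x²·sin²(nπx/a) dx = a³·(1/6 − 1/(4n²π²)); higher powers xᵏ the same way, integrating xᵏ·cos(2nπx/a) by parts.
⟨x⟩ = 3.9300 and ⟨x²⟩ = 19.811.
(Δx)² = 19.811 − (3.9300)² = 4.3659.

4.37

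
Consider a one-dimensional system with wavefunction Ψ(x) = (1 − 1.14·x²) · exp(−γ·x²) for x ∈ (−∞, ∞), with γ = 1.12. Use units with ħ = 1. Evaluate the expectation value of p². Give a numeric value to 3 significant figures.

3.21

p² Ψ = −ħ² d²Ψ/dx²; ⟨p²⟩ = −ħ² ∫ Ψ*·Ψ'' dx / ∫|Ψ|² dx.
Expand each integrand as polynomial × e^(−2γx²) and use ∫x^(2j)·e^(−2γx²) dx = (2j−1)!!/(4γ)^j · √(π/(2γ)), odd powers → 0; here √(π/(2γ)) = 1.1843. Differentiate with the product rule, d/dx e^(−γx²) = −2γx·e^(−γx²).
State is unnormalized: ∫|Ψ|² dx = 0.81161, and ∫Ψ*·(−ħ² Ψ'') dx = 2.6026, so ⟨p²⟩ = 2.6026 / 0.81161.
⟨p²⟩ = 3.2067.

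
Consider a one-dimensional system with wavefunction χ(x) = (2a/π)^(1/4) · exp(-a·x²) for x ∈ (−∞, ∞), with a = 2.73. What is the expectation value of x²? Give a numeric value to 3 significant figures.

0.0916

⟨x²⟩ = ∫ x²·|χ|² dx (integrals over the domain).
Gaussian moments: ∫x^(2j)·e^(−2ax²) dx = (2j−1)!!/(4a)^j · √(π/(2a)), odd powers integrate to 0; here √(π/(2a)) = 0.75854.
⟨x²⟩ = 0.091575.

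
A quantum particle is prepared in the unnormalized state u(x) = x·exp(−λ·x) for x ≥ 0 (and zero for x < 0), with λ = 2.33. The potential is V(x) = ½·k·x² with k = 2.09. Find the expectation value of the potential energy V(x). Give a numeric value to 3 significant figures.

⟨V⟩ = ∫ V(x)·|u|² dx / ∫|u|² dx.
Every integrand reduces to terms xʲ·e^(−2λx) on [0, ∞); use ∫₀^∞ xʲ·e^(−2λx) dx = j!/(2λ)^(j+1).
State is unnormalized: ∫|u|² dx = 0.019764, and ∫u*·V(x)·u dx = 0.011413, so ⟨V⟩ = 0.011413 / 0.019764.
⟨V⟩ = 0.57747.

0.577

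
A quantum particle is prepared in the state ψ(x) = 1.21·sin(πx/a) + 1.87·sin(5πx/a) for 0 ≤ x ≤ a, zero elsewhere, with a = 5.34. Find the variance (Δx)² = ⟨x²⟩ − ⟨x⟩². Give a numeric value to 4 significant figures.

2.092

Compute ⟨x⟩ and ⟨x²⟩ separately, then (Δx)² = ⟨x²⟩ − ⟨x⟩².
On 0 ≤ x ≤ a (j ≠ l): ∫sin²(jπx/a) dx = a/2, ∫sin(jπx/a)·sin(lπx/a) dx = 0; diagonal moments ∫x·sin²(jπx/a) dx = a²/4, ∫x²·sin²(jπx/a) dx = a³·(1/6 − 1/(4j²π²)); cross terms ∫x·sin(jπx/a)·sin(lπx/a) dx = 0 for j + l even and −4jla²/(π²(j² − l²)²) for j + l odd, ∫x²·sin(jπx/a)·sin(lπx/a) dx = (−1)^(j+l)·4jla³/(π²(j² − l²)²); higher powers the same way via product-to-sum and parts.
Normalization: ∫|ψ|² dx = 13.246.
⟨x⟩ = 2.6700 and ⟨x²⟩ = 9.2212.
(Δx)² = 9.2212 − (2.6700)² = 2.0923.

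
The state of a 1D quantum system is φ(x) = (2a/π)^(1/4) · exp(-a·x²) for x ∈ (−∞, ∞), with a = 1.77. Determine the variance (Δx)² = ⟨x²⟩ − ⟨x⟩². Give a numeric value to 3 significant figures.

Compute ⟨x⟩ and ⟨x²⟩ separately, then (Δx)² = ⟨x²⟩ − ⟨x⟩².
Gaussian moments: ∫x^(2j)·e^(−2ax²) dx = (2j−1)!!/(4a)^j · √(π/(2a)), odd powers integrate to 0; here √(π/(2a)) = 0.94205.
⟨x⟩ = 0.0000 and ⟨x²⟩ = 0.14124.
(Δx)² = 0.14124 − (0.0000)² = 0.14124.

0.141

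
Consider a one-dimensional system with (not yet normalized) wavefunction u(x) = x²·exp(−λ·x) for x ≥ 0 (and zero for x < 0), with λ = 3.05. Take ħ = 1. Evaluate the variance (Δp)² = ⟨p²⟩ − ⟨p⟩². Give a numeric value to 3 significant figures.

3.10

Compute ⟨p⟩ and ⟨p²⟩ separately; (Δp)² = ⟨p²⟩ − ⟨p⟩².
Differentiate x²·exp(−λ·x) with the product rule; every integrand then reduces to terms xʲ·e^(−2λx) on [0, ∞), with ∫₀^∞ xʲ·e^(−2λx) dx = j!/(2λ)^(j+1).
Normalization: ∫|u|² dx = 0.0028416.
⟨p⟩ = 0.0000 and ⟨p²⟩ = 3.1008.
(Δp)² = 3.1008 − (0.0000)² = 3.1008.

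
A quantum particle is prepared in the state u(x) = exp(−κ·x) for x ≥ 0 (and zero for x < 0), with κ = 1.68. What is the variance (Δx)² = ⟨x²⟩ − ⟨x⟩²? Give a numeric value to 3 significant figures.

Compute ⟨x⟩ and ⟨x²⟩ separately, then (Δx)² = ⟨x²⟩ − ⟨x⟩².
Every integrand reduces to terms xʲ·e^(−2κx) on [0, ∞); use ∫₀^∞ xʲ·e^(−2κx) dx = j!/(2κ)^(j+1).
Normalization: ∫|u|² dx = 0.29762.
⟨x⟩ = 0.29762 and ⟨x²⟩ = 0.17715.
(Δx)² = 0.17715 − (0.29762)² = 0.088577.

0.0886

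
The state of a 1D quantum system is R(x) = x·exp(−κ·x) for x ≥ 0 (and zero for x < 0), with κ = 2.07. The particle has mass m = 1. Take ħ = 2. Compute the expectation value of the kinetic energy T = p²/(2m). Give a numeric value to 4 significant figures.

8.570

T = −(ħ²/2m) d²/dx², so ⟨T⟩ = −(ħ²/2m) ∫ R*·R'' dx / ∫|R|² dx; with m = 1.
Differentiate x·exp(−κ·x) with the product rule; every integrand then reduces to terms xʲ·e^(−2κx) on [0, ∞), with ∫₀^∞ xʲ·e^(−2κx) dx = j!/(2κ)^(j+1).
State is unnormalized: ∫|R|² dx = 0.028186, and ∫R*·(−ħ²/2m · R'') dx = 0.24155, so ⟨T⟩ = 0.24155 / 0.028186.
⟨T⟩ = 8.5698.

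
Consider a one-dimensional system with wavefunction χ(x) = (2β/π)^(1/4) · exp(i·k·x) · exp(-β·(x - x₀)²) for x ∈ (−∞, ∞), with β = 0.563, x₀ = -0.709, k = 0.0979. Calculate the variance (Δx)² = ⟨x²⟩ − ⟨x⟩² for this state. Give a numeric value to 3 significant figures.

Compute ⟨x⟩ and ⟨x²⟩ separately, then (Δx)² = ⟨x²⟩ − ⟨x⟩².
Gaussian moments (u = x − x₀): ∫u^(2j)·e^(−2βu²) du = (2j−1)!!/(4β)^j · √(π/(2β)), odd powers integrate to 0; here √(π/(2β)) = 1.6703.
⟨x⟩ = -0.70900 and ⟨x²⟩ = 0.94673.
(Δx)² = 0.94673 − (-0.70900)² = 0.44405.

0.444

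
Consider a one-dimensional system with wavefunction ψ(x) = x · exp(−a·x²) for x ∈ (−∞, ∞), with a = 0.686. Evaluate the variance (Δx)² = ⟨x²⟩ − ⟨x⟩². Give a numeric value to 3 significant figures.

Compute ⟨x⟩ and ⟨x²⟩ separately, then (Δx)² = ⟨x²⟩ − ⟨x⟩².
Expand each integrand as polynomial × e^(−2ax²) and use ∫x^(2j)·e^(−2ax²) dx = (2j−1)!!/(4a)^j · √(π/(2a)), odd powers → 0; here √(π/(2a)) = 1.5132.
Normalization: ∫|ψ|² dx = 0.55146.
⟨x⟩ = 0.0000 and ⟨x²⟩ = 1.0933.
(Δx)² = 1.0933 − (0.0000)² = 1.0933.

1.09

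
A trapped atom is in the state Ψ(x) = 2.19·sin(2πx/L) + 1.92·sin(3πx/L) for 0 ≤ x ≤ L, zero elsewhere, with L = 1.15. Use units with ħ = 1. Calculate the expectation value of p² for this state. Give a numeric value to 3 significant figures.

46.1

p² Ψ = −ħ² d²Ψ/dx²; ⟨p²⟩ = −ħ² ∫ Ψ*·Ψ'' dx / ∫|Ψ|² dx.
d²/dx² sin(jπx/L) = −(jπ/L)²·sin(jπx/L); on 0 ≤ x ≤ L, ∫sin²(jπx/L) dx = L/2 and ∫sin(jπx/L)·sin(lπx/L) dx = 0 for j ≠ l, so only diagonal terms survive in ∫|Ψ|² and ∫Ψ·Ψ″; ∫Ψ·Ψ′ dx = [Ψ²/2] between the walls = 0.
State is unnormalized: ∫|Ψ|² dx = 4.8774, and ∫Ψ*·(−ħ² Ψ'') dx = 224.69, so ⟨p²⟩ = 224.69 / 4.8774.
⟨p²⟩ = 46.068.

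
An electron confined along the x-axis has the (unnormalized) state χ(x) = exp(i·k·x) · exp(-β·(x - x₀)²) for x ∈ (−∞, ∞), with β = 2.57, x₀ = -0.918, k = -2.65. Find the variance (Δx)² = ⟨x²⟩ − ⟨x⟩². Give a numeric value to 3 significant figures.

Compute ⟨x⟩ and ⟨x²⟩ separately, then (Δx)² = ⟨x²⟩ − ⟨x⟩².
Gaussian moments (u = x − x₀): ∫u^(2j)·e^(−2βu²) du = (2j−1)!!/(4β)^j · √(π/(2β)), odd powers integrate to 0; here √(π/(2β)) = 0.78180.
Normalization: ∫|χ|² dx = 0.78180.
⟨x⟩ = -0.91800 and ⟨x²⟩ = 0.94000.
(Δx)² = 0.94000 − (-0.91800)² = 0.097276.

0.0973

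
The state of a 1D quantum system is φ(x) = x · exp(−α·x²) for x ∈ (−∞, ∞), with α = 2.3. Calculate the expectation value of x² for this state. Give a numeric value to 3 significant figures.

⟨x²⟩ = ∫ x²·|φ|² dx / ∫|φ|² dx (integrals over the domain).
Expand each integrand as polynomial × e^(−2αx²) and use ∫x^(2j)·e^(−2αx²) dx = (2j−1)!!/(4α)^j · √(π/(2α)), odd powers → 0; here √(π/(2α)) = 0.82641.
State is unnormalized: ∫|φ|² dx = 0.089827, and ∫φ*·x²·φ dx = 0.029292, so ⟨x²⟩ = 0.029292 / 0.089827.
⟨x²⟩ = 0.32609.

0.326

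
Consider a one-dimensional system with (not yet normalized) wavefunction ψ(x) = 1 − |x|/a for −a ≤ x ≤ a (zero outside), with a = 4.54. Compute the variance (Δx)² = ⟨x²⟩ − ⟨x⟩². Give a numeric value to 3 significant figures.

Compute ⟨x⟩ and ⟨x²⟩ separately, then (Δx)² = ⟨x²⟩ − ⟨x⟩².
ψ is even, so ∫ over [−a, a] = 2∫₀ᵃ with ψ = 1 − x/a there: ∫₀ᵃ (1 − x/a)² dx = a/3, ∫₀ᵃ x²(1 − x/a)² dx = a³/30, ∫₀ᵃ x⁴(1 − x/a)² dx = a⁵/105.
Normalization: ∫|ψ|² dx = 3.0267.
⟨x⟩ = 0.0000 and ⟨x²⟩ = 2.0612.
(Δx)² = 2.0612 − (0.0000)² = 2.0612.

2.06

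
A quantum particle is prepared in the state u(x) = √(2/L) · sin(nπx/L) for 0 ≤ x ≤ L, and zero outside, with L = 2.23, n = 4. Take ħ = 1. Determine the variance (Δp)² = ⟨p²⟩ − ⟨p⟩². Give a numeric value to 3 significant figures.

31.8

Compute ⟨p⟩ and ⟨p²⟩ separately; (Δp)² = ⟨p²⟩ − ⟨p⟩².
d/dx sin(nπx/L) = (nπ/L)·cos(nπx/L) and d²/dx² sin(nπx/L) = −(nπ/L)²·sin(nπx/L); on 0 ≤ x ≤ L, ∫sin²(nπx/L) dx = L/2 and ∫sin(nπx/L)·cos(nπx/L) dx = 0.
⟨p⟩ = 0.0000 and ⟨p²⟩ = 31.755.
(Δp)² = 31.755 − (0.0000)² = 31.755.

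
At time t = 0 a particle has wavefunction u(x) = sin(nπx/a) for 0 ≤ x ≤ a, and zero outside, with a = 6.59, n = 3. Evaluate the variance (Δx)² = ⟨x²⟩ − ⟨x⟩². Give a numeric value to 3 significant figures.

3.37

Compute ⟨x⟩ and ⟨x²⟩ separately, then (Δx)² = ⟨x²⟩ − ⟨x⟩².
With sin²θ = (1 − cos2θ)/2 on 0 ≤ x ≤ a: ∫sin²(nπx/a) dx = a/2, ∫x·sin²(nπx/a) dx = a²/4, ∫x²·sin²(nπx/a) dx = a³·(1/6 − 1/(4n²π²)); higher powers xᵏ the same way, integrating xᵏ·cos(2nπx/a) by parts.
Normalization: ∫|u|² dx = 3.2950.
⟨x⟩ = 3.2950 and ⟨x²⟩ = 14.232.
(Δx)² = 14.232 − (3.2950)² = 3.3746.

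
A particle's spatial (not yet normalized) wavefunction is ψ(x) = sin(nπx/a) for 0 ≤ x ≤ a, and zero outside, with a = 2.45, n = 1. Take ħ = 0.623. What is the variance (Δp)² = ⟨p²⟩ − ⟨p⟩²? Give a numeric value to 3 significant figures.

Compute ⟨p⟩ and ⟨p²⟩ separately; (Δp)² = ⟨p²⟩ − ⟨p⟩².
d/dx sin(nπx/a) = (nπ/a)·cos(nπx/a) and d²/dx² sin(nπx/a) = −(nπ/a)²·sin(nπx/a); on 0 ≤ x ≤ a, ∫sin²(nπx/a) dx = a/2 and ∫sin(nπx/a)·cos(nπx/a) dx = 0.
Normalization: ∫|ψ|² dx = 1.2250.
⟨p⟩ = 0.0000 and ⟨p²⟩ = 0.63818.
(Δp)² = 0.63818 − (0.0000)² = 0.63818.

0.638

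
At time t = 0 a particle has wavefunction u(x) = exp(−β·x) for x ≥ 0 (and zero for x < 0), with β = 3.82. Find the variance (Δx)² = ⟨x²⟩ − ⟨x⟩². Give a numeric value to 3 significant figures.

0.0171

Compute ⟨x⟩ and ⟨x²⟩ separately, then (Δx)² = ⟨x²⟩ − ⟨x⟩².
Every integrand reduces to terms xʲ·e^(−2βx) on [0, ∞); use ∫₀^∞ xʲ·e^(−2βx) dx = j!/(2β)^(j+1).
Normalization: ∫|u|² dx = 0.13089.
⟨x⟩ = 0.13089 and ⟨x²⟩ = 0.034264.
(Δx)² = 0.034264 − (0.13089)² = 0.017132.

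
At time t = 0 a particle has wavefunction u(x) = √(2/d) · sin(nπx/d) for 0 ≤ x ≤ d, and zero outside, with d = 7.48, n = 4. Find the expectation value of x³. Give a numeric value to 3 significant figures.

⟨x³⟩ = ∫ x³·|u|² dx (integrals over the domain).
With sin²θ = (1 − cos2θ)/2 on 0 ≤ x ≤ d: ∫sin²(nπx/d) dx = d/2, ∫x·sin²(nπx/d) dx = d²/4, ∫x²·sin²(nπx/d) dx = d³·(1/6 − 1/(4n²π²)); higher powers xᵏ the same way, integrating xᵏ·cos(2nπx/d) by parts.
⟨x³⟩ = 102.64.

103.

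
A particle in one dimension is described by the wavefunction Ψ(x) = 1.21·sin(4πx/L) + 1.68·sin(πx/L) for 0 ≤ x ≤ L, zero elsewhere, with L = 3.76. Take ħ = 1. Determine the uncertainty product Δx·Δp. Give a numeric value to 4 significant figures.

1.716

Δx = √(⟨x²⟩−⟨x⟩²), Δp = √(⟨p²⟩−⟨p⟩²).
On 0 ≤ x ≤ L (j ≠ l): ∫sin²(jπx/L) dx = L/2, ∫sin(jπx/L)·sin(lπx/L) dx = 0; diagonal moments ∫x·sin²(jπx/L) dx = L²/4, ∫x²·sin²(jπx/L) dx = L³·(1/6 − 1/(4j²π²)); cross terms ∫x·sin(jπx/L)·sin(lπx/L) dx = 0 for j + l even and −4jlL²/(π²(j² − l²)²) for j + l odd, ∫x²·sin(jπx/L)·sin(lπx/L) dx = (−1)^(j+l)·4jlL³/(π²(j² − l²)²); higher powers the same way via product-to-sum and parts. d²/dx² sin(jπx/L) = −(jπ/L)²·sin(jπx/L); on 0 ≤ x ≤ L, ∫sin²(jπx/L) dx = L/2 and ∫sin(jπx/L)·sin(lπx/L) dx = 0 for j ≠ l, so only diagonal terms survive in ∫|Ψ|² and ∫Ψ·Ψ″; ∫Ψ·Ψ′ dx = [Ψ²/2] between the walls = 0.
Normalization: ∫|Ψ|² dx = 8.0586.
⟨x⟩ = 1.8286, ⟨x²⟩ = 4.0324 ⇒ Δx = 0.82983.
⟨p⟩ = 0.0000, ⟨p²⟩ = 4.2748 ⇒ Δp = 2.0676.
Δx·Δp = 1.7157.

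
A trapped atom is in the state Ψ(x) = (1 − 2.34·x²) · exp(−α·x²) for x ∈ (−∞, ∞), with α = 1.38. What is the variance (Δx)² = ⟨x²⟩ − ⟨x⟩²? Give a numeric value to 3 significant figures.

0.302

Compute ⟨x⟩ and ⟨x²⟩ separately, then (Δx)² = ⟨x²⟩ − ⟨x⟩².
Expand each integrand as polynomial × e^(−2αx²) and use ∫x^(2j)·e^(−2αx²) dx = (2j−1)!!/(4α)^j · √(π/(2α)), odd powers → 0; here √(π/(2α)) = 1.0669.
Normalization: ∫|Ψ|² dx = 0.73752.
⟨x⟩ = 0.0000 and ⟨x²⟩ = 0.30191.
(Δx)² = 0.30191 − (0.0000)² = 0.30191.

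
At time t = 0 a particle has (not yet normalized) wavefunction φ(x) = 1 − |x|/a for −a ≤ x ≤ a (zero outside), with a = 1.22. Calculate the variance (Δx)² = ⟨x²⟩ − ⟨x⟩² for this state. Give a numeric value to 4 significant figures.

Compute ⟨x⟩ and ⟨x²⟩ separately, then (Δx)² = ⟨x²⟩ − ⟨x⟩².
φ is even, so ∫ over [−a, a] = 2∫₀ᵃ with φ = 1 − x/a there: ∫₀ᵃ (1 − x/a)² dx = a/3, ∫₀ᵃ x²(1 − x/a)² dx = a³/30, ∫₀ᵃ x⁴(1 − x/a)² dx = a⁵/105.
Normalization: ∫|φ|² dx = 0.81333.
⟨x⟩ = 0.0000 and ⟨x²⟩ = 0.14884.
(Δx)² = 0.14884 − (0.0000)² = 0.14884.

0.1488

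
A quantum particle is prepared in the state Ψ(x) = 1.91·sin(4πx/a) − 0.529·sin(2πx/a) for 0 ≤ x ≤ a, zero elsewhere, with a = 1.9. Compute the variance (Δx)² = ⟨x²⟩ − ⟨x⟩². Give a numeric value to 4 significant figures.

Compute ⟨x⟩ and ⟨x²⟩ separately, then (Δx)² = ⟨x²⟩ − ⟨x⟩².
On 0 ≤ x ≤ a (j ≠ l): ∫sin²(jπx/a) dx = a/2, ∫sin(jπx/a)·sin(lπx/a) dx = 0; diagonal moments ∫x·sin²(jπx/a) dx = a²/4, ∫x²·sin²(jπx/a) dx = a³·(1/6 − 1/(4j²π²)); cross terms ∫x·sin(jπx/a)·sin(lπx/a) dx = 0 for j + l even and −4jla²/(π²(j² − l²)²) for j + l odd, ∫x²·sin(jπx/a)·sin(lπx/a) dx = (−1)^(j+l)·4jla³/(π²(j² − l²)²); higher powers the same way via product-to-sum and parts.
Normalization: ∫|Ψ|² dx = 3.7315.
⟨x⟩ = 0.95000 and ⟨x²⟩ = 1.1058.
(Δx)² = 1.1058 − (0.95000)² = 0.20333.

0.2033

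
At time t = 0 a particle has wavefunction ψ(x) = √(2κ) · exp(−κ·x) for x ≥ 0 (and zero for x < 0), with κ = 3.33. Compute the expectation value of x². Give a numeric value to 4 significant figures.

0.04509

⟨x²⟩ = ∫ x²·|ψ|² dx (integrals over the domain).
Every integrand reduces to terms xʲ·e^(−2κx) on [0, ∞); use ∫₀^∞ xʲ·e^(−2κx) dx = j!/(2κ)^(j+1).
⟨x²⟩ = 0.045090.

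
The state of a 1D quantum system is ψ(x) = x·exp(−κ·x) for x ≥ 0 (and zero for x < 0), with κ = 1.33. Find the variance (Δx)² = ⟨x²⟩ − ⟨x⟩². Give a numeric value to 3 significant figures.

0.424

Compute ⟨x⟩ and ⟨x²⟩ separately, then (Δx)² = ⟨x²⟩ − ⟨x⟩².
Every integrand reduces to terms xʲ·e^(−2κx) on [0, ∞); use ∫₀^∞ xʲ·e^(−2κx) dx = j!/(2κ)^(j+1).
Normalization: ∫|ψ|² dx = 0.10626.
⟨x⟩ = 1.1278 and ⟨x²⟩ = 1.6960.
(Δx)² = 1.6960 − (1.1278)² = 0.42399.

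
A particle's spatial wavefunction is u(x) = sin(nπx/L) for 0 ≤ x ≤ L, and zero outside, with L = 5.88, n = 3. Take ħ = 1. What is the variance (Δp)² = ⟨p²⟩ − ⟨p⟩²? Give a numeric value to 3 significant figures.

Compute ⟨p⟩ and ⟨p²⟩ separately; (Δp)² = ⟨p²⟩ − ⟨p⟩².
d/dx sin(nπx/L) = (nπ/L)·cos(nπx/L) and d²/dx² sin(nπx/L) = −(nπ/L)²·sin(nπx/L); on 0 ≤ x ≤ L, ∫sin²(nπx/L) dx = L/2 and ∫sin(nπx/L)·cos(nπx/L) dx = 0.
Normalization: ∫|u|² dx = 2.9400.
⟨p⟩ = 0.0000 and ⟨p²⟩ = 2.5691.
(Δp)² = 2.5691 − (0.0000)² = 2.5691.

2.57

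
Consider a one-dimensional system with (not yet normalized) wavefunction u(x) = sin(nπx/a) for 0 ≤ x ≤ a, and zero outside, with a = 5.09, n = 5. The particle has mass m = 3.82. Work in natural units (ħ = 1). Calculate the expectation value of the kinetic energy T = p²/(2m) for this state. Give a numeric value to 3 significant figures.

1.25

T = −(ħ²/2m) d²/dx², so ⟨T⟩ = −(ħ²/2m) ∫ u*·u'' dx / ∫|u|² dx; with m = 3.82.
d/dx sin(nπx/a) = (nπ/a)·cos(nπx/a) and d²/dx² sin(nπx/a) = −(nπ/a)²·sin(nπx/a); on 0 ≤ x ≤ a, ∫sin²(nπx/a) dx = a/2 and ∫sin(nπx/a)·cos(nπx/a) dx = 0.
State is unnormalized: ∫|u|² dx = 2.5450, and ∫u*·(−ħ²/2m · u'') dx = 3.1725, so ⟨T⟩ = 3.1725 / 2.5450.
⟨T⟩ = 1.2466.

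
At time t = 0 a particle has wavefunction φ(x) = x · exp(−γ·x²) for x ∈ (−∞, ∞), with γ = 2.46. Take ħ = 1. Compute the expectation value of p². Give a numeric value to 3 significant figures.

p² φ = −ħ² d²φ/dx²; ⟨p²⟩ = −ħ² ∫ φ*·φ'' dx / ∫|φ|² dx.
Expand each integrand as polynomial × e^(−2γx²) and use ∫x^(2j)·e^(−2γx²) dx = (2j−1)!!/(4γ)^j · √(π/(2γ)), odd powers → 0; here √(π/(2γ)) = 0.79908. Differentiate with the product rule, d/dx e^(−γx²) = −2γx·e^(−γx²).
State is unnormalized: ∫|φ|² dx = 0.081208, and ∫φ*·(−ħ² φ'') dx = 0.59931, so ⟨p²⟩ = 0.59931 / 0.081208.
⟨p²⟩ = 7.3800.

7.38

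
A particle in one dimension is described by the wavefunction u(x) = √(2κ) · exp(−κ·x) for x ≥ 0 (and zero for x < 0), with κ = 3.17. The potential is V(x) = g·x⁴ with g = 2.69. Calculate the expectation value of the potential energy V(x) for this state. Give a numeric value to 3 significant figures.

⟨V⟩ = ∫ V(x)·|u|² dx.
Every integrand reduces to terms xʲ·e^(−2κx) on [0, ∞); use ∫₀^∞ xʲ·e^(−2κx) dx = j!/(2κ)^(j+1).
⟨V⟩ = 0.039958.

0.0400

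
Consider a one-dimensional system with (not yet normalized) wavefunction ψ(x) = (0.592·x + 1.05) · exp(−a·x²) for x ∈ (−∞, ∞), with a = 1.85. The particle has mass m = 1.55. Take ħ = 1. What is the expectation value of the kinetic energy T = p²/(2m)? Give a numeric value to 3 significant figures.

T = −(ħ²/2m) d²/dx², so ⟨T⟩ = −(ħ²/2m) ∫ ψ*·ψ'' dx / ∫|ψ|² dx; with m = 1.55.
Expand each integrand as polynomial × e^(−2ax²) and use ∫x^(2j)·e^(−2ax²) dx = (2j−1)!!/(4a)^j · √(π/(2a)), odd powers → 0; here √(π/(2a)) = 0.92145. Differentiate with the product rule, d/dx e^(−ax²) = −2ax·e^(−ax²).
State is unnormalized: ∫|ψ|² dx = 1.0595, and ∫ψ*·(−ħ²/2m · ψ'') dx = 0.68440, so ⟨T⟩ = 0.68440 / 1.0595.
⟨T⟩ = 0.64593.

0.646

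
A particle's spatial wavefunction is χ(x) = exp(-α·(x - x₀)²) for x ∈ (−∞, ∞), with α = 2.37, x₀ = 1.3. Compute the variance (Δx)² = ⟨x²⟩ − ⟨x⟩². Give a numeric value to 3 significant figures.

0.105

Compute ⟨x⟩ and ⟨x²⟩ separately, then (Δx)² = ⟨x²⟩ − ⟨x⟩².
Gaussian moments (u = x − x₀): ∫u^(2j)·e^(−2αu²) du = (2j−1)!!/(4α)^j · √(π/(2α)), odd powers integrate to 0; here √(π/(2α)) = 0.81412.
Normalization: ∫|χ|² dx = 0.81412.
⟨x⟩ = 1.3000 and ⟨x²⟩ = 1.7955.
(Δx)² = 1.7955 − (1.3000)² = 0.10549.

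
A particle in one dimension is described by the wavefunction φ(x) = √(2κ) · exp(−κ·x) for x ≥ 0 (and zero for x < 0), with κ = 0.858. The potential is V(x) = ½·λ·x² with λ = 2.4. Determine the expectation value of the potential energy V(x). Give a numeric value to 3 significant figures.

0.815

⟨V⟩ = ∫ V(x)·|φ|² dx.
Every integrand reduces to terms xʲ·e^(−2κx) on [0, ∞); use ∫₀^∞ xʲ·e^(−2κx) dx = j!/(2κ)^(j+1).
⟨V⟩ = 0.81504.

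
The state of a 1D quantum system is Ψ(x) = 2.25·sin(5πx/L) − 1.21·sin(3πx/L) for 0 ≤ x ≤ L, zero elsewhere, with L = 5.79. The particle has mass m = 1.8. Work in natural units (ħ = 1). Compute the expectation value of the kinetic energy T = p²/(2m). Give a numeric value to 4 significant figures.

1.751

T = −(ħ²/2m) d²/dx², so ⟨T⟩ = −(ħ²/2m) ∫ Ψ*·Ψ'' dx / ∫|Ψ|² dx; with m = 1.8.
d²/dx² sin(jπx/L) = −(jπ/L)²·sin(jπx/L); on 0 ≤ x ≤ L, ∫sin²(jπx/L) dx = L/2 and ∫sin(jπx/L)·sin(lπx/L) dx = 0 for j ≠ l, so only diagonal terms survive in ∫|Ψ|² and ∫Ψ·Ψ″; ∫Ψ·Ψ′ dx = [Ψ²/2] between the walls = 0.
State is unnormalized: ∫|Ψ|² dx = 18.895, and ∫Ψ*·(−ħ²/2m · Ψ'') dx = 33.083, so ⟨T⟩ = 33.083 / 18.895.
⟨T⟩ = 1.7509.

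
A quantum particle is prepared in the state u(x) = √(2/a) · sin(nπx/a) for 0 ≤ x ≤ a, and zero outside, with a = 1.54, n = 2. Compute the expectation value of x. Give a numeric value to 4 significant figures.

⟨x⟩ = ∫ x·|u|² dx (integrals over the domain).
With sin²θ = (1 − cos2θ)/2 on 0 ≤ x ≤ a: ∫sin²(nπx/a) dx = a/2, ∫x·sin²(nπx/a) dx = a²/4, ∫x²·sin²(nπx/a) dx = a³·(1/6 − 1/(4n²π²)); higher powers xᵏ the same way, integrating xᵏ·cos(2nπx/a) by parts.
⟨x⟩ = 0.77000.

0.7700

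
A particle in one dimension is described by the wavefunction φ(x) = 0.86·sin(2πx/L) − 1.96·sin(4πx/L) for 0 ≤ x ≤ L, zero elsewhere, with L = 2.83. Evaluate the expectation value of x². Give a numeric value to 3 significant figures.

⟨x²⟩ = ∫ x²·|φ|² dx / ∫|φ|² dx (integrals over the domain).
On 0 ≤ x ≤ L (j ≠ l): ∫sin²(jπx/L) dx = L/2, ∫sin(jπx/L)·sin(lπx/L) dx = 0; diagonal moments ∫x·sin²(jπx/L) dx = L²/4, ∫x²·sin²(jπx/L) dx = L³·(1/6 − 1/(4j²π²)); cross terms ∫x·sin(jπx/L)·sin(lπx/L) dx = 0 for j + l even and −4jlL²/(π²(j² − l²)²) for j + l odd, ∫x²·sin(jπx/L)·sin(lπx/L) dx = (−1)^(j+l)·4jlL³/(π²(j² − l²)²); higher powers the same way via product-to-sum and parts.
State is unnormalized: ∫|φ|² dx = 6.4824, and ∫φ*·x²·φ dx = 15.341, so ⟨x²⟩ = 15.341 / 6.4824.
⟨x²⟩ = 2.3666.

2.37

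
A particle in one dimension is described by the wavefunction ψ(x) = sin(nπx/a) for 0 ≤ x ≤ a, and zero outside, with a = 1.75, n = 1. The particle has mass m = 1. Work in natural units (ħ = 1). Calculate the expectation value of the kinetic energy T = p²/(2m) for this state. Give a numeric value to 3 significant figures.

T = −(ħ²/2m) d²/dx², so ⟨T⟩ = −(ħ²/2m) ∫ ψ*·ψ'' dx / ∫|ψ|² dx; with m = 1.
d/dx sin(nπx/a) = (nπ/a)·cos(nπx/a) and d²/dx² sin(nπx/a) = −(nπ/a)²·sin(nπx/a); on 0 ≤ x ≤ a, ∫sin²(nπx/a) dx = a/2 and ∫sin(nπx/a)·cos(nπx/a) dx = 0.
State is unnormalized: ∫|ψ|² dx = 0.87500, and ∫ψ*·(−ħ²/2m · ψ'') dx = 1.4099, so ⟨T⟩ = 1.4099 / 0.87500.
⟨T⟩ = 1.6114.

1.61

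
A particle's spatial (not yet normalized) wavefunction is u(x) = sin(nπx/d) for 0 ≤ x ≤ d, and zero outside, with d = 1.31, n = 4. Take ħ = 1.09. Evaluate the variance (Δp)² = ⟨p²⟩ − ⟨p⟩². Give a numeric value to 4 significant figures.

109.3

Compute ⟨p⟩ and ⟨p²⟩ separately; (Δp)² = ⟨p²⟩ − ⟨p⟩².
d/dx sin(nπx/d) = (nπ/d)·cos(nπx/d) and d²/dx² sin(nπx/d) = −(nπ/d)²·sin(nπx/d); on 0 ≤ x ≤ d, ∫sin²(nπx/d) dx = d/2 and ∫sin(nπx/d)·cos(nπx/d) dx = 0.
Normalization: ∫|u|² dx = 0.65500.
⟨p⟩ = 0.0000 and ⟨p²⟩ = 109.33.
(Δp)² = 109.33 − (0.0000)² = 109.33.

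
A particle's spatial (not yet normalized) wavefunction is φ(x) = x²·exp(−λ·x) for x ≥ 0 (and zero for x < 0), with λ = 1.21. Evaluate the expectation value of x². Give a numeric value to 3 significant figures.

5.12

⟨x²⟩ = ∫ x²·|φ|² dx / ∫|φ|² dx (integrals over the domain).
Every integrand reduces to terms xʲ·e^(−2λx) on [0, ∞); use ∫₀^∞ xʲ·e^(−2λx) dx = j!/(2λ)^(j+1).
State is unnormalized: ∫|φ|² dx = 0.28916, and ∫φ*·x²·φ dx = 1.4812, so ⟨x²⟩ = 1.4812 / 0.28916.
⟨x²⟩ = 5.1226.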